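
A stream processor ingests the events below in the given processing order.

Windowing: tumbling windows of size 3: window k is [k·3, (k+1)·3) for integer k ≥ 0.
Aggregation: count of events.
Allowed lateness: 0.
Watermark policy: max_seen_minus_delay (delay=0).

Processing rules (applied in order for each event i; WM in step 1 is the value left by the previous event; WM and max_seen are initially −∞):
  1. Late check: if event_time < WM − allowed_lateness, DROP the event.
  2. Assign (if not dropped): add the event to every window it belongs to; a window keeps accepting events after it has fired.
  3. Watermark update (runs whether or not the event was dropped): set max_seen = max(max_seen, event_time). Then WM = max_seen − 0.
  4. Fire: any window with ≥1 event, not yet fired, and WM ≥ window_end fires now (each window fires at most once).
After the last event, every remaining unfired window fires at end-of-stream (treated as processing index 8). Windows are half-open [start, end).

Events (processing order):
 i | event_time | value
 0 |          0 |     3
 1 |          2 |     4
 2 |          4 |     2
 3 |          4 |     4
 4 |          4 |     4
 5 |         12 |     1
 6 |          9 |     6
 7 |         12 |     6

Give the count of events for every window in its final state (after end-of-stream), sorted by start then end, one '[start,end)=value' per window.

[0,3)=2 [3,6)=3 [12,15)=2

i=0 t=0 v=3: → [0,3); WM=0
i=1 t=2 v=4: → [0,3); WM=2
i=2 t=4 v=2: → [3,6); WM=4; [0,3) fires=2
i=3 t=4 v=4: → [3,6); WM=4
i=4 t=4 v=4: → [3,6); WM=4
i=5 t=12 v=1: → [12,15); WM=12; [3,6) fires=3
i=6 t=9 v=6: DROP (t<12-0); WM=12
i=7 t=12 v=6: → [12,15); WM=12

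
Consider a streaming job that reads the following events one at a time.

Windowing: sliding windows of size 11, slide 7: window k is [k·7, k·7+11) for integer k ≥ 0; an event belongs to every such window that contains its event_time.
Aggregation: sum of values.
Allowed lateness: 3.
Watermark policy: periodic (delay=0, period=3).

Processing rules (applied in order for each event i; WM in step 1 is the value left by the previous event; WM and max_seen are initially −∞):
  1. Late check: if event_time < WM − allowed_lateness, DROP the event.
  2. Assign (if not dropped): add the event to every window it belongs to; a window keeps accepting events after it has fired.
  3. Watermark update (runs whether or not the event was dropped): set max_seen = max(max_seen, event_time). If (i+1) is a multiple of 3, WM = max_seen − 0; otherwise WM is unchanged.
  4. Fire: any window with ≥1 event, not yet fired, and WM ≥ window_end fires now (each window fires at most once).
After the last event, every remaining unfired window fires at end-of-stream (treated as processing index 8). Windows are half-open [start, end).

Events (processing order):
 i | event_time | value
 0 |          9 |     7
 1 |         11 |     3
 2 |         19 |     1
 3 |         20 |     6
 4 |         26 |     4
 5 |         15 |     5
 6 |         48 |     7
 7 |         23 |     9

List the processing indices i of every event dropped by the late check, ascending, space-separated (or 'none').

i=0 t=9 v=7: → [7,18),[0,11); WM=−∞
i=1 t=11 v=3: → [7,18); WM=−∞
i=2 t=19 v=1: → [14,25); WM=19; [0,11) fires=7 [7,18) fires=10
i=3 t=20 v=6: → [14,25); WM=19
i=4 t=26 v=4: → [21,32); WM=19
i=5 t=15 v=5: DROP (t<19-3); WM=26; [14,25) fires=7
i=6 t=48 v=7: → [42,53); WM=26
i=7 t=23 v=9: → [21,32),[14,25); WM=26

5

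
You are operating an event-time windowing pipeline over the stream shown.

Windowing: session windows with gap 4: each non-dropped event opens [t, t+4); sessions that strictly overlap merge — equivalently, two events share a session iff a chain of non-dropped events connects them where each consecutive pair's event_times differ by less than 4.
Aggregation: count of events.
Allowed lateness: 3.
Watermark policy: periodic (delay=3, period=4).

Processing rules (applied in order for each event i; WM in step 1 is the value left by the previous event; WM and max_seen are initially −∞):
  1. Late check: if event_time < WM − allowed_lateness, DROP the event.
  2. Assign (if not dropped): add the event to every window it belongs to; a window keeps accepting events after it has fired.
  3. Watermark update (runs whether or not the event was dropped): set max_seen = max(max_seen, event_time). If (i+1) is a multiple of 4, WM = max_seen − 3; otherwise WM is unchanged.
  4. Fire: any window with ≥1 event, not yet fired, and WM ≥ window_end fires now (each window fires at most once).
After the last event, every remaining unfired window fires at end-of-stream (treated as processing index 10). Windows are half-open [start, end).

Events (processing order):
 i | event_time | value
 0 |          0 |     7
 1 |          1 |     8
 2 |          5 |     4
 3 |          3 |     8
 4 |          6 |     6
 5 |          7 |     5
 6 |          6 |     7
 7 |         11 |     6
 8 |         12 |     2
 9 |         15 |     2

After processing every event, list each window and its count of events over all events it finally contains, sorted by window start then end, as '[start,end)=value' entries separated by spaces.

i=0 t=0 v=7: → [0,4); WM=−∞
i=1 t=1 v=8: → [0,5); WM=−∞
i=2 t=5 v=4: → [5,9); WM=−∞
i=3 t=3 v=8: → [0,9); WM=2
i=4 t=6 v=6: → [0,10); WM=2
i=5 t=7 v=5: → [0,11); WM=2
i=6 t=6 v=7: → [0,11); WM=2
i=7 t=11 v=6: → [11,15); WM=8
i=8 t=12 v=2: → [11,16); WM=8
i=9 t=15 v=2: → [11,19); WM=8

[0,11)=7 [11,19)=3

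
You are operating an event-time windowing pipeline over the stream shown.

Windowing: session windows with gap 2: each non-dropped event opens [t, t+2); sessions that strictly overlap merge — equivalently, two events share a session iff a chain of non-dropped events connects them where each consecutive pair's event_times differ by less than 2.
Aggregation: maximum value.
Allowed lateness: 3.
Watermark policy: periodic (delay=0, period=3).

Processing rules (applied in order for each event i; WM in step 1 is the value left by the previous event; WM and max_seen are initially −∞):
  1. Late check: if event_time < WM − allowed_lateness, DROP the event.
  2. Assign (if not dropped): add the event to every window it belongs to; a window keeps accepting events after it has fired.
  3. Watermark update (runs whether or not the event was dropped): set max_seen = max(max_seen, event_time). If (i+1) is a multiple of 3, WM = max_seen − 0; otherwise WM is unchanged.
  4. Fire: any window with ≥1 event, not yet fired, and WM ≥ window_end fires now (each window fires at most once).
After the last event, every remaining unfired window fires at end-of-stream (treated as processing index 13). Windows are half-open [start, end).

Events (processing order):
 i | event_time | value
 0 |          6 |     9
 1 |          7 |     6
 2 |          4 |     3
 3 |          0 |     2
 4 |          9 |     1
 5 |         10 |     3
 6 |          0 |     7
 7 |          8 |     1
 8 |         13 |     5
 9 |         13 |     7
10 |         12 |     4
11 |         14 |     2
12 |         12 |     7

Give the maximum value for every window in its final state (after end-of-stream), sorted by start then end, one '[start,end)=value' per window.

i=0 t=6 v=9: → [6,8); WM=−∞
i=1 t=7 v=6: → [6,9); WM=−∞
i=2 t=4 v=3: → [4,6); WM=7
i=3 t=0 v=2: DROP (t<7-3); WM=7
i=4 t=9 v=1: → [9,11); WM=7
i=5 t=10 v=3: → [9,12); WM=10
i=6 t=0 v=7: DROP (t<10-3); WM=10
i=7 t=8 v=1: → [6,12); WM=10
i=8 t=13 v=5: → [13,15); WM=13
i=9 t=13 v=7: → [13,15); WM=13
i=10 t=12 v=4: → [12,15); WM=13
i=11 t=14 v=2: → [12,16); WM=14
i=12 t=12 v=7: → [12,16); WM=14

[4,6)=3 [6,12)=9 [12,16)=7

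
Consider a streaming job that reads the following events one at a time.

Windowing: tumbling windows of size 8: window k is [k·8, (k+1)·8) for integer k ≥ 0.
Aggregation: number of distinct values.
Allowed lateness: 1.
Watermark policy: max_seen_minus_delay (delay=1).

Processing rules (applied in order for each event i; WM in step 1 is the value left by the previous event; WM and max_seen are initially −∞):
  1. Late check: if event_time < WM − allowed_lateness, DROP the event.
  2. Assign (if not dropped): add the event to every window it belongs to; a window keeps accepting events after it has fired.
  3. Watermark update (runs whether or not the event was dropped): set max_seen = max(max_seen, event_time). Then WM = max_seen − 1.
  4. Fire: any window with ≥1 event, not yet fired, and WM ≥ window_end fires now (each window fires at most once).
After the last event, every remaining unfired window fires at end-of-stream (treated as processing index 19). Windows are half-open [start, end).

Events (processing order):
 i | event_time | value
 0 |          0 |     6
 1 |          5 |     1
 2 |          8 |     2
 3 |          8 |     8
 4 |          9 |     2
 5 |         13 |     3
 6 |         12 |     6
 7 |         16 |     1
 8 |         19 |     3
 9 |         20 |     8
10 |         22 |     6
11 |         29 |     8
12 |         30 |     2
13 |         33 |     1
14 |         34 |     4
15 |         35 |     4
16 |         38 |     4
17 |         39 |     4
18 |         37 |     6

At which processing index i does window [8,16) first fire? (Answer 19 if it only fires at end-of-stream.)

8

i=0 t=0 v=6: → [0,8); WM=-1
i=1 t=5 v=1: → [0,8); WM=4
i=2 t=8 v=2: → [8,16); WM=7
i=3 t=8 v=8: → [8,16); WM=7
i=4 t=9 v=2: → [8,16); WM=8; [0,8) fires=2
i=5 t=13 v=3: → [8,16); WM=12
i=6 t=12 v=6: → [8,16); WM=12
i=7 t=16 v=1: → [16,24); WM=15
i=8 t=19 v=3: → [16,24); WM=18; [8,16) fires=4
i=9 t=20 v=8: → [16,24); WM=19
i=10 t=22 v=6: → [16,24); WM=21
i=11 t=29 v=8: → [24,32); WM=28; [16,24) fires=4
i=12 t=30 v=2: → [24,32); WM=29
i=13 t=33 v=1: → [32,40); WM=32; [24,32) fires=2
i=14 t=34 v=4: → [32,40); WM=33
i=15 t=35 v=4: → [32,40); WM=34
i=16 t=38 v=4: → [32,40); WM=37
i=17 t=39 v=4: → [32,40); WM=38
i=18 t=37 v=6: → [32,40); WM=38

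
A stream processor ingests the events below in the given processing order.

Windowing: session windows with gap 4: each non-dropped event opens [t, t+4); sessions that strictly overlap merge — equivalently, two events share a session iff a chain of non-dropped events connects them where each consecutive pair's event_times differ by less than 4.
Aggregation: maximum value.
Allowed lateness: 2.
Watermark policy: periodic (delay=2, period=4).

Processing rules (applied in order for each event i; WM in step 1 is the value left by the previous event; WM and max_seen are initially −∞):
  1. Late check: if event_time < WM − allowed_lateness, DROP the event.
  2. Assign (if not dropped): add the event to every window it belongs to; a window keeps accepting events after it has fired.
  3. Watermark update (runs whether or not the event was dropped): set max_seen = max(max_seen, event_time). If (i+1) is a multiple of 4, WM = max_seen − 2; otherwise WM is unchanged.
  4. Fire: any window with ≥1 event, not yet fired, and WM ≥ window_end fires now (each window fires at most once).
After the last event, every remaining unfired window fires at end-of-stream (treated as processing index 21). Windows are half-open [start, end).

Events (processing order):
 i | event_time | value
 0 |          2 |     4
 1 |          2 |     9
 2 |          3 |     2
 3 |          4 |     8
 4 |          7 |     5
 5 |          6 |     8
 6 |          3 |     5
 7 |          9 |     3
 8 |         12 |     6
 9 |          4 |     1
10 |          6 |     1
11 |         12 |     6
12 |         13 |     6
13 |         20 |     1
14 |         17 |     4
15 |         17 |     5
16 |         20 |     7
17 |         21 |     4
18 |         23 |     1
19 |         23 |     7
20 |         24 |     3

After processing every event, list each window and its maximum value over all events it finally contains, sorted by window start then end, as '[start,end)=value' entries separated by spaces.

i=0 t=2 v=4: → [2,6); WM=−∞
i=1 t=2 v=9: → [2,6); WM=−∞
i=2 t=3 v=2: → [2,7); WM=−∞
i=3 t=4 v=8: → [2,8); WM=2
i=4 t=7 v=5: → [2,11); WM=2
i=5 t=6 v=8: → [2,11); WM=2
i=6 t=3 v=5: → [2,11); WM=2
i=7 t=9 v=3: → [2,13); WM=7
i=8 t=12 v=6: → [2,16); WM=7
i=9 t=4 v=1: DROP (t<7-2); WM=7
i=10 t=6 v=1: → [2,16); WM=7
i=11 t=12 v=6: → [2,16); WM=10
i=12 t=13 v=6: → [2,17); WM=10
i=13 t=20 v=1: → [20,24); WM=10
i=14 t=17 v=4: → [17,24); WM=10
i=15 t=17 v=5: → [17,24); WM=18
i=16 t=20 v=7: → [17,24); WM=18
i=17 t=21 v=4: → [17,25); WM=18
i=18 t=23 v=1: → [17,27); WM=18
i=19 t=23 v=7: → [17,27); WM=21
i=20 t=24 v=3: → [17,28); WM=21

[2,17)=9 [17,28)=7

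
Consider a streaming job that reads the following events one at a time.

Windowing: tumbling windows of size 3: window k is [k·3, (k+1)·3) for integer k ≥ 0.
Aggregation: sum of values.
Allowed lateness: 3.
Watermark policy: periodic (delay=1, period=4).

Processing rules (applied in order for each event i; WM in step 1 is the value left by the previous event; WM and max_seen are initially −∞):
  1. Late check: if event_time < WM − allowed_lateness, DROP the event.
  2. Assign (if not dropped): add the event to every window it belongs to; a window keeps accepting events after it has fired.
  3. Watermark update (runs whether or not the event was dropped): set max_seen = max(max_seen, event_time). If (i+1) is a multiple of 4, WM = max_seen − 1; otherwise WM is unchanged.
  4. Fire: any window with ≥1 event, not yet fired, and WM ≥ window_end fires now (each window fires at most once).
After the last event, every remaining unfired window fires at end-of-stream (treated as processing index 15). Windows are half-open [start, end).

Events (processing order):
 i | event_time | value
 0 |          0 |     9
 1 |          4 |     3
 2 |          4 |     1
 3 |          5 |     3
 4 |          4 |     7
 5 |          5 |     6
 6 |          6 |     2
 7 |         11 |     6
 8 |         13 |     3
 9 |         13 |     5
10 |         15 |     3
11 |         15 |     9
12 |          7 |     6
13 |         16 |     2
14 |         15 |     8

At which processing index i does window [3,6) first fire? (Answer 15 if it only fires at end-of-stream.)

7

i=0 t=0 v=9: → [0,3); WM=−∞
i=1 t=4 v=3: → [3,6); WM=−∞
i=2 t=4 v=1: → [3,6); WM=−∞
i=3 t=5 v=3: → [3,6); WM=4; [0,3) fires=9
i=4 t=4 v=7: → [3,6); WM=4
i=5 t=5 v=6: → [3,6); WM=4
i=6 t=6 v=2: → [6,9); WM=4
i=7 t=11 v=6: → [9,12); WM=10; [3,6) fires=20 [6,9) fires=2
i=8 t=13 v=3: → [12,15); WM=10
i=9 t=13 v=5: → [12,15); WM=10
i=10 t=15 v=3: → [15,18); WM=10
i=11 t=15 v=9: → [15,18); WM=14; [9,12) fires=6
i=12 t=7 v=6: DROP (t<14-3); WM=14
i=13 t=16 v=2: → [15,18); WM=14
i=14 t=15 v=8: → [15,18); WM=14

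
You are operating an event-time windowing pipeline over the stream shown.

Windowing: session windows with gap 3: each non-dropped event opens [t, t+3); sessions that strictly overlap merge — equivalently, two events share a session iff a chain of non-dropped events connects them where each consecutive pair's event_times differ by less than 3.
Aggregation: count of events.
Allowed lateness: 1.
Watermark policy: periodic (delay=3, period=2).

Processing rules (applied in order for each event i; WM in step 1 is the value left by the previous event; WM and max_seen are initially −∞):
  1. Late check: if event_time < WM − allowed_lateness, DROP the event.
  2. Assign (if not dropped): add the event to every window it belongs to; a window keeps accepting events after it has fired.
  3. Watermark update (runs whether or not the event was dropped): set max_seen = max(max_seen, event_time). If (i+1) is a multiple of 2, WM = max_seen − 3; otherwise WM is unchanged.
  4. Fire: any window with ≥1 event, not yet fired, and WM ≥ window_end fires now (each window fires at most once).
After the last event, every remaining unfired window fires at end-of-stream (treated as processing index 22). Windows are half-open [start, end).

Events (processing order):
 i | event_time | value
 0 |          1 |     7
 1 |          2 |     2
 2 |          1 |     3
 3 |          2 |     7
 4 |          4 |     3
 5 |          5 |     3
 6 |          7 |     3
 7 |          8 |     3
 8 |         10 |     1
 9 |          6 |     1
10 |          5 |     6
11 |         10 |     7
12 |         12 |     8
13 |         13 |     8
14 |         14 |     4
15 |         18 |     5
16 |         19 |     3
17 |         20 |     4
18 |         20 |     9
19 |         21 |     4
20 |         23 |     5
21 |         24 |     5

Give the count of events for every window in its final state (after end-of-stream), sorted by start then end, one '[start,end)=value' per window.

[1,17)=14 [18,27)=7

i=0 t=1 v=7: → [1,4); WM=−∞
i=1 t=2 v=2: → [1,5); WM=-1
i=2 t=1 v=3: → [1,5); WM=-1
i=3 t=2 v=7: → [1,5); WM=-1
i=4 t=4 v=3: → [1,7); WM=-1
i=5 t=5 v=3: → [1,8); WM=2
i=6 t=7 v=3: → [1,10); WM=2
i=7 t=8 v=3: → [1,11); WM=5
i=8 t=10 v=1: → [1,13); WM=5
i=9 t=6 v=1: → [1,13); WM=7
i=10 t=5 v=6: DROP (t<7-1); WM=7
i=11 t=10 v=7: → [1,13); WM=7
i=12 t=12 v=8: → [1,15); WM=7
i=13 t=13 v=8: → [1,16); WM=10
i=14 t=14 v=4: → [1,17); WM=10
i=15 t=18 v=5: → [18,21); WM=15
i=16 t=19 v=3: → [18,22); WM=15
i=17 t=20 v=4: → [18,23); WM=17
i=18 t=20 v=9: → [18,23); WM=17
i=19 t=21 v=4: → [18,24); WM=18
i=20 t=23 v=5: → [18,26); WM=18
i=21 t=24 v=5: → [18,27); WM=21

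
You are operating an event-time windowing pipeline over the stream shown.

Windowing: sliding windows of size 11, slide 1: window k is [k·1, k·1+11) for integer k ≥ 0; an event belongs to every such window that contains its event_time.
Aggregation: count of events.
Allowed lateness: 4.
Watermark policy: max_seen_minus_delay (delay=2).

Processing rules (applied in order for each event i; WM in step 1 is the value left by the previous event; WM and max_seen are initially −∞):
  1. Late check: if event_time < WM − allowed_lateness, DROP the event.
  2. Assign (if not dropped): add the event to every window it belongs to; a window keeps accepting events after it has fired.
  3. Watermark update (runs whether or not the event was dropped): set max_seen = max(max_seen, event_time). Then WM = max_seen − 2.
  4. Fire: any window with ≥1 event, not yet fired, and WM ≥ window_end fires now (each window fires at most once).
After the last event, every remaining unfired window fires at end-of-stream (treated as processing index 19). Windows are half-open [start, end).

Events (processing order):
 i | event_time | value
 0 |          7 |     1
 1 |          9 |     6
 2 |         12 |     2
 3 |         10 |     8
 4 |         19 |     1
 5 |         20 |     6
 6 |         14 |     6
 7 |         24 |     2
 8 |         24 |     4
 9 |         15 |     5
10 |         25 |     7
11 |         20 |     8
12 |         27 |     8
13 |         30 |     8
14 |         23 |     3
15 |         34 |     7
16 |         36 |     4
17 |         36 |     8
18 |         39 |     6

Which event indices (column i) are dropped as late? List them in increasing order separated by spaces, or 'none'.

i=0 t=7 v=1: → [7,18),[6,17),[5,16),[4,15),[3,14),[2,13),[1,12),[0,11); WM=5
i=1 t=9 v=6: → [9,20),[8,19),[7,18),[6,17),[5,16),[4,15),[3,14),[2,13),[1,12),[0,11); WM=7
i=2 t=12 v=2: → [12,23),[11,22),[10,21),[9,20),[8,19),[7,18),[6,17),[5,16),[4,15),[3,14),[2,13); WM=10
i=3 t=10 v=8: → [10,21),[9,20),[8,19),[7,18),[6,17),[5,16),[4,15),[3,14),[2,13),[1,12),[0,11); WM=10
i=4 t=19 v=1: → [19,30),[18,29),[17,28),[16,27),[15,26),[14,25),[13,24),[12,23),[11,22),[10,21),[9,20); WM=17; [0,11) fires=3 [1,12) fires=3 [2,13) fires=4 [3,14) fires=4 [4,15) fires=4 [5,16) fires=4 [6,17) fires=4
i=5 t=20 v=6: → [20,31),[19,30),[18,29),[17,28),[16,27),[15,26),[14,25),[13,24),[12,23),[11,22),[10,21); WM=18; [7,18) fires=4
i=6 t=14 v=6: → [14,25),[13,24),[12,23),[11,22),[10,21),[9,20),[8,19),[7,18),[6,17),[5,16),[4,15); WM=18
i=7 t=24 v=2: → [24,35),[23,34),[22,33),[21,32),[20,31),[19,30),[18,29),[17,28),[16,27),[15,26),[14,25); WM=22; [8,19) fires=4 [9,20) fires=5 [10,21) fires=5 [11,22) fires=4
i=8 t=24 v=4: → [24,35),[23,34),[22,33),[21,32),[20,31),[19,30),[18,29),[17,28),[16,27),[15,26),[14,25); WM=22
i=9 t=15 v=5: DROP (t<22-4); WM=22
i=10 t=25 v=7: → [25,36),[24,35),[23,34),[22,33),[21,32),[20,31),[19,30),[18,29),[17,28),[16,27),[15,26); WM=23; [12,23) fires=4
i=11 t=20 v=8: → [20,31),[19,30),[18,29),[17,28),[16,27),[15,26),[14,25),[13,24),[12,23),[11,22),[10,21); WM=23
i=12 t=27 v=8: → [27,38),[26,37),[25,36),[24,35),[23,34),[22,33),[21,32),[20,31),[19,30),[18,29),[17,28); WM=25; [13,24) fires=4 [14,25) fires=6
i=13 t=30 v=8: → [30,41),[29,40),[28,39),[27,38),[26,37),[25,36),[24,35),[23,34),[22,33),[21,32),[20,31); WM=28; [15,26) fires=6 [16,27) fires=6 [17,28) fires=7
i=14 t=23 v=3: DROP (t<28-4); WM=28
i=15 t=34 v=7: → [34,45),[33,44),[32,43),[31,42),[30,41),[29,40),[28,39),[27,38),[26,37),[25,36),[24,35); WM=32; [18,29) fires=7 [19,30) fires=7 [20,31) fires=7 [21,32) fires=5
i=16 t=36 v=4: → [36,47),[35,46),[34,45),[33,44),[32,43),[31,42),[30,41),[29,40),[28,39),[27,38),[26,37); WM=34; [22,33) fires=5 [23,34) fires=5
i=17 t=36 v=8: → [36,47),[35,46),[34,45),[33,44),[32,43),[31,42),[30,41),[29,40),[28,39),[27,38),[26,37); WM=34
i=18 t=39 v=6: → [39,50),[38,49),[37,48),[36,47),[35,46),[34,45),[33,44),[32,43),[31,42),[30,41),[29,40); WM=37; [24,35) fires=6 [25,36) fires=4 [26,37) fires=5

9 14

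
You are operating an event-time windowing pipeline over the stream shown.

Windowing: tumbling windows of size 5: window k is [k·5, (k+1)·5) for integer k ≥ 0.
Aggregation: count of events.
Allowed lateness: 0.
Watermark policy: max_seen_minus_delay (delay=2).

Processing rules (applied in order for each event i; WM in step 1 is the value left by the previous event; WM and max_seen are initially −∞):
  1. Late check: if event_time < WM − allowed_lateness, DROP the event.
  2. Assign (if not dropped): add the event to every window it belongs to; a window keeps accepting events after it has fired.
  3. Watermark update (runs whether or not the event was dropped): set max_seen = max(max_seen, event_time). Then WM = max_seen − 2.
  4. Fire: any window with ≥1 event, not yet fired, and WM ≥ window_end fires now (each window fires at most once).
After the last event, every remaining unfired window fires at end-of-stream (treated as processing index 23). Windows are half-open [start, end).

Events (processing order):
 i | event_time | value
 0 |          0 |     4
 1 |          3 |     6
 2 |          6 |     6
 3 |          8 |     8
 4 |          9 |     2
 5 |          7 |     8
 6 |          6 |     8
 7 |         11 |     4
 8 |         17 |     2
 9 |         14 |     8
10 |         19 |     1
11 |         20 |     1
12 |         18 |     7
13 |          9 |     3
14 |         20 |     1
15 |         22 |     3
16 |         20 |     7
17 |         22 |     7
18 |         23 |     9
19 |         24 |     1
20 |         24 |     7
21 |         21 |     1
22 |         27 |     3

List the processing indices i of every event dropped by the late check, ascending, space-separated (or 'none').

6 9 13 21

i=0 t=0 v=4: → [0,5); WM=-2
i=1 t=3 v=6: → [0,5); WM=1
i=2 t=6 v=6: → [5,10); WM=4
i=3 t=8 v=8: → [5,10); WM=6; [0,5) fires=2
i=4 t=9 v=2: → [5,10); WM=7
i=5 t=7 v=8: → [5,10); WM=7
i=6 t=6 v=8: DROP (t<7-0); WM=7
i=7 t=11 v=4: → [10,15); WM=9
i=8 t=17 v=2: → [15,20); WM=15; [5,10) fires=4 [10,15) fires=1
i=9 t=14 v=8: DROP (t<15-0); WM=15
i=10 t=19 v=1: → [15,20); WM=17
i=11 t=20 v=1: → [20,25); WM=18
i=12 t=18 v=7: → [15,20); WM=18
i=13 t=9 v=3: DROP (t<18-0); WM=18
i=14 t=20 v=1: → [20,25); WM=18
i=15 t=22 v=3: → [20,25); WM=20; [15,20) fires=3
i=16 t=20 v=7: → [20,25); WM=20
i=17 t=22 v=7: → [20,25); WM=20
i=18 t=23 v=9: → [20,25); WM=21
i=19 t=24 v=1: → [20,25); WM=22
i=20 t=24 v=7: → [20,25); WM=22
i=21 t=21 v=1: DROP (t<22-0); WM=22
i=22 t=27 v=3: → [25,30); WM=25; [20,25) fires=8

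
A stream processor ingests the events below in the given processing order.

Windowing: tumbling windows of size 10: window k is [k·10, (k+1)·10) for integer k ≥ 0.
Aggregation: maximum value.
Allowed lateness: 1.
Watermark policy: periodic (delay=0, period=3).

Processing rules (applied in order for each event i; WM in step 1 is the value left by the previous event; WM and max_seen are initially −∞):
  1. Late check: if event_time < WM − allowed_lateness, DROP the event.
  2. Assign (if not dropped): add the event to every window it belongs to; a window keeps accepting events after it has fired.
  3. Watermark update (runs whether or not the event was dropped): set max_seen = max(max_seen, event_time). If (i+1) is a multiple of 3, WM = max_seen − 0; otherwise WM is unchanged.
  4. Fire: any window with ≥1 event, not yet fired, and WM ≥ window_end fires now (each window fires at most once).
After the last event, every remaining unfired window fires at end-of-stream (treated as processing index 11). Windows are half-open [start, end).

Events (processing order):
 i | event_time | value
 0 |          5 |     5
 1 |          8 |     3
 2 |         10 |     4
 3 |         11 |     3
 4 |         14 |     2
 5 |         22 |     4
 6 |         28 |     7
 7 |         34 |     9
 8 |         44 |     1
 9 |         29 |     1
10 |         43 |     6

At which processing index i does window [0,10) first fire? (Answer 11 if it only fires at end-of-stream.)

i=0 t=5 v=5: → [0,10); WM=−∞
i=1 t=8 v=3: → [0,10); WM=−∞
i=2 t=10 v=4: → [10,20); WM=10; [0,10) fires=5
i=3 t=11 v=3: → [10,20); WM=10
i=4 t=14 v=2: → [10,20); WM=10
i=5 t=22 v=4: → [20,30); WM=22; [10,20) fires=4
i=6 t=28 v=7: → [20,30); WM=22
i=7 t=34 v=9: → [30,40); WM=22
i=8 t=44 v=1: → [40,50); WM=44; [20,30) fires=7 [30,40) fires=9
i=9 t=29 v=1: DROP (t<44-1); WM=44
i=10 t=43 v=6: → [40,50); WM=44

2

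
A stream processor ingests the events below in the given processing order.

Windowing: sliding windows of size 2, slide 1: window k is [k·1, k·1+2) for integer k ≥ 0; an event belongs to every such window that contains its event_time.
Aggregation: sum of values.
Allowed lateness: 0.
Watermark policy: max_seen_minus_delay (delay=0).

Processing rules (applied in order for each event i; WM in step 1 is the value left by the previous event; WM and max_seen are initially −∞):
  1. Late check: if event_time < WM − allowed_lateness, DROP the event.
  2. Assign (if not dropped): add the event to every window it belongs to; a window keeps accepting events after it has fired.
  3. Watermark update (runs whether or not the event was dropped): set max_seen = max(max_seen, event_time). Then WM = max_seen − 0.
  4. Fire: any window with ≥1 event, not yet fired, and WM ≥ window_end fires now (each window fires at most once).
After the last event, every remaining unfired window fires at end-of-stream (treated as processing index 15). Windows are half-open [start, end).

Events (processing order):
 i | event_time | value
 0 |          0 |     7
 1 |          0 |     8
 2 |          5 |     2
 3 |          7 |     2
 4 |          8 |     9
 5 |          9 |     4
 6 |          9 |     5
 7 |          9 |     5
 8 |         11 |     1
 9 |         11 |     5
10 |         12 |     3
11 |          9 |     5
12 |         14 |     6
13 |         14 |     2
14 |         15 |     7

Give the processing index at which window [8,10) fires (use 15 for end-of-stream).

8

i=0 t=0 v=7: → [0,2); WM=0
i=1 t=0 v=8: → [0,2); WM=0
i=2 t=5 v=2: → [5,7),[4,6); WM=5; [0,2) fires=15
i=3 t=7 v=2: → [7,9),[6,8); WM=7; [4,6) fires=2 [5,7) fires=2
i=4 t=8 v=9: → [8,10),[7,9); WM=8; [6,8) fires=2
i=5 t=9 v=4: → [9,11),[8,10); WM=9; [7,9) fires=11
i=6 t=9 v=5: → [9,11),[8,10); WM=9
i=7 t=9 v=5: → [9,11),[8,10); WM=9
i=8 t=11 v=1: → [11,13),[10,12); WM=11; [8,10) fires=23 [9,11) fires=14
i=9 t=11 v=5: → [11,13),[10,12); WM=11
i=10 t=12 v=3: → [12,14),[11,13); WM=12; [10,12) fires=6
i=11 t=9 v=5: DROP (t<12-0); WM=12
i=12 t=14 v=6: → [14,16),[13,15); WM=14; [11,13) fires=9 [12,14) fires=3
i=13 t=14 v=2: → [14,16),[13,15); WM=14
i=14 t=15 v=7: → [15,17),[14,16); WM=15; [13,15) fires=8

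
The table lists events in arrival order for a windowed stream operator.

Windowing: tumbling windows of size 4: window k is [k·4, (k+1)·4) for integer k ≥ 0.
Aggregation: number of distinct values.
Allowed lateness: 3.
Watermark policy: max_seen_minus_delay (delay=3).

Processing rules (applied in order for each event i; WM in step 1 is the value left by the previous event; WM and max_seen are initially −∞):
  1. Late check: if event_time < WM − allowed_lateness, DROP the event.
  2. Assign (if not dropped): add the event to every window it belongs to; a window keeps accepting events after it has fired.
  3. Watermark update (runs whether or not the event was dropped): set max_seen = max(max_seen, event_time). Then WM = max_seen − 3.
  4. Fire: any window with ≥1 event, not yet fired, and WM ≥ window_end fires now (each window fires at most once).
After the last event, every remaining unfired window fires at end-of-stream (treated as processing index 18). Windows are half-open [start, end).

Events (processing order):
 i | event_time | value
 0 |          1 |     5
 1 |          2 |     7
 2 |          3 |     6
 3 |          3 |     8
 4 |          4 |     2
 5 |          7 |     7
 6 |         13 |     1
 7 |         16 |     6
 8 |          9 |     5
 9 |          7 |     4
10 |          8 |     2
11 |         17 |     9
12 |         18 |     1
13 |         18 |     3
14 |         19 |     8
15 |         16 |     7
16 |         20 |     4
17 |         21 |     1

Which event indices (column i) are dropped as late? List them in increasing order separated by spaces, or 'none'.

8 9 10

i=0 t=1 v=5: → [0,4); WM=-2
i=1 t=2 v=7: → [0,4); WM=-1
i=2 t=3 v=6: → [0,4); WM=0
i=3 t=3 v=8: → [0,4); WM=0
i=4 t=4 v=2: → [4,8); WM=1
i=5 t=7 v=7: → [4,8); WM=4; [0,4) fires=4
i=6 t=13 v=1: → [12,16); WM=10; [4,8) fires=2
i=7 t=16 v=6: → [16,20); WM=13
i=8 t=9 v=5: DROP (t<13-3); WM=13
i=9 t=7 v=4: DROP (t<13-3); WM=13
i=10 t=8 v=2: DROP (t<13-3); WM=13
i=11 t=17 v=9: → [16,20); WM=14
i=12 t=18 v=1: → [16,20); WM=15
i=13 t=18 v=3: → [16,20); WM=15
i=14 t=19 v=8: → [16,20); WM=16; [12,16) fires=1
i=15 t=16 v=7: → [16,20); WM=16
i=16 t=20 v=4: → [20,24); WM=17
i=17 t=21 v=1: → [20,24); WM=18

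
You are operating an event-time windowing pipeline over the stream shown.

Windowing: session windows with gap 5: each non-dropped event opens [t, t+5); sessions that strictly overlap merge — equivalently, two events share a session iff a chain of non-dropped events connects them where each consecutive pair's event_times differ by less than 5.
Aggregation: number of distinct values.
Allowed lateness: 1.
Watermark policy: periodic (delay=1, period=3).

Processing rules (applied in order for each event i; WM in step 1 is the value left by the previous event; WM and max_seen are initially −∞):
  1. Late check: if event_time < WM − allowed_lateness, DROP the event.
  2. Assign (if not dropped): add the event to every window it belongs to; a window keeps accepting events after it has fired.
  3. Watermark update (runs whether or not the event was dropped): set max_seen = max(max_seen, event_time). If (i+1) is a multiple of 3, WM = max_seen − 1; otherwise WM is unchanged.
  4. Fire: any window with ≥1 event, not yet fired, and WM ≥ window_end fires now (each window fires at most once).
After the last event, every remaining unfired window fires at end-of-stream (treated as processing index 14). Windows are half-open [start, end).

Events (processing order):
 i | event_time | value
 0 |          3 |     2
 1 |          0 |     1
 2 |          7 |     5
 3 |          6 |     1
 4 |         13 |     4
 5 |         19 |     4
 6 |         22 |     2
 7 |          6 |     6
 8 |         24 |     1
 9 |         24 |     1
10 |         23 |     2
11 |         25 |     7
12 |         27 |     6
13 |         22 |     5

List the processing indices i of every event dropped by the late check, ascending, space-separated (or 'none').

7 13

i=0 t=3 v=2: → [3,8); WM=−∞
i=1 t=0 v=1: → [0,8); WM=−∞
i=2 t=7 v=5: → [0,12); WM=6
i=3 t=6 v=1: → [0,12); WM=6
i=4 t=13 v=4: → [13,18); WM=6
i=5 t=19 v=4: → [19,24); WM=18
i=6 t=22 v=2: → [19,27); WM=18
i=7 t=6 v=6: DROP (t<18-1); WM=18
i=8 t=24 v=1: → [19,29); WM=23
i=9 t=24 v=1: → [19,29); WM=23
i=10 t=23 v=2: → [19,29); WM=23
i=11 t=25 v=7: → [19,30); WM=24
i=12 t=27 v=6: → [19,32); WM=24
i=13 t=22 v=5: DROP (t<24-1); WM=24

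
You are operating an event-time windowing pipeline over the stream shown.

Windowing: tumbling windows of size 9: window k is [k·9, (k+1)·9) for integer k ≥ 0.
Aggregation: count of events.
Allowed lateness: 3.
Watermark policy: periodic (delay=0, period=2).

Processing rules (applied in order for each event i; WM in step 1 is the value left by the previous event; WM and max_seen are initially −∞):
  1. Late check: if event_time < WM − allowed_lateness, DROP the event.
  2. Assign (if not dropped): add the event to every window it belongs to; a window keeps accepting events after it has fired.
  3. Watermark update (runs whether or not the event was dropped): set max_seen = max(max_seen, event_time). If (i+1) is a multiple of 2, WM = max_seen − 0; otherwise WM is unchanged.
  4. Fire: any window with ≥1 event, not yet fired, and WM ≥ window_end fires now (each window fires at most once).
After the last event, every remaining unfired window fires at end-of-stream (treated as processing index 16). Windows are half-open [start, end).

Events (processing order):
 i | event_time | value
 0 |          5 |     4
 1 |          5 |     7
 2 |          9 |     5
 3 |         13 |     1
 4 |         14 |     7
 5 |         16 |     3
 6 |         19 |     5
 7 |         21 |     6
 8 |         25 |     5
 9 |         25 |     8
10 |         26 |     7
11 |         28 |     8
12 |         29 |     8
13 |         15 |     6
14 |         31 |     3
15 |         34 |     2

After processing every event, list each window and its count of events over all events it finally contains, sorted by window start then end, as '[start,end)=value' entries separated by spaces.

[0,9)=2 [9,18)=4 [18,27)=5 [27,36)=4

i=0 t=5 v=4: → [0,9); WM=−∞
i=1 t=5 v=7: → [0,9); WM=5
i=2 t=9 v=5: → [9,18); WM=5
i=3 t=13 v=1: → [9,18); WM=13; [0,9) fires=2
i=4 t=14 v=7: → [9,18); WM=13
i=5 t=16 v=3: → [9,18); WM=16
i=6 t=19 v=5: → [18,27); WM=16
i=7 t=21 v=6: → [18,27); WM=21; [9,18) fires=4
i=8 t=25 v=5: → [18,27); WM=21
i=9 t=25 v=8: → [18,27); WM=25
i=10 t=26 v=7: → [18,27); WM=25
i=11 t=28 v=8: → [27,36); WM=28; [18,27) fires=5
i=12 t=29 v=8: → [27,36); WM=28
i=13 t=15 v=6: DROP (t<28-3); WM=29
i=14 t=31 v=3: → [27,36); WM=29
i=15 t=34 v=2: → [27,36); WM=34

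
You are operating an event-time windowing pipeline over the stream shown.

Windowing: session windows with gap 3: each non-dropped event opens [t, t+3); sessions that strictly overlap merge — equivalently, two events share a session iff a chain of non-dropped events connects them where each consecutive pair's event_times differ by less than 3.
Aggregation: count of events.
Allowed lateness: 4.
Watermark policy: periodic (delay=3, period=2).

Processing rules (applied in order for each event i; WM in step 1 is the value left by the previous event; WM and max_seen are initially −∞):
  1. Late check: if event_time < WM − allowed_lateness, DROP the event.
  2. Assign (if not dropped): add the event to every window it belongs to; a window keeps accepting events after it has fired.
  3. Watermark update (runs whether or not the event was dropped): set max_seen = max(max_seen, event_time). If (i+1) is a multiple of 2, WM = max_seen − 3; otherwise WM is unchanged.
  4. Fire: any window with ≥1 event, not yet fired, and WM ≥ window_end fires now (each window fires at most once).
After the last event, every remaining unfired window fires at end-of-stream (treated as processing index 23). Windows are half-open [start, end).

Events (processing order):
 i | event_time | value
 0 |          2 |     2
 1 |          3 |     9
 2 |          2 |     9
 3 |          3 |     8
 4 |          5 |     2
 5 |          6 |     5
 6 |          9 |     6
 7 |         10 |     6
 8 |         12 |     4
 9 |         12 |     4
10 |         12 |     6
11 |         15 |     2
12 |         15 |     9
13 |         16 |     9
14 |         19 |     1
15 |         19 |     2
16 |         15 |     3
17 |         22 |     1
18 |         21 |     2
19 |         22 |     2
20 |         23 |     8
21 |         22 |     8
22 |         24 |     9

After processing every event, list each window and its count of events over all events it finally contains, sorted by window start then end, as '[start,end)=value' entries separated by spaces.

i=0 t=2 v=2: → [2,5); WM=−∞
i=1 t=3 v=9: → [2,6); WM=0
i=2 t=2 v=9: → [2,6); WM=0
i=3 t=3 v=8: → [2,6); WM=0
i=4 t=5 v=2: → [2,8); WM=0
i=5 t=6 v=5: → [2,9); WM=3
i=6 t=9 v=6: → [9,12); WM=3
i=7 t=10 v=6: → [9,13); WM=7
i=8 t=12 v=4: → [9,15); WM=7
i=9 t=12 v=4: → [9,15); WM=9
i=10 t=12 v=6: → [9,15); WM=9
i=11 t=15 v=2: → [15,18); WM=12
i=12 t=15 v=9: → [15,18); WM=12
i=13 t=16 v=9: → [15,19); WM=13
i=14 t=19 v=1: → [19,22); WM=13
i=15 t=19 v=2: → [19,22); WM=16
i=16 t=15 v=3: → [15,19); WM=16
i=17 t=22 v=1: → [22,25); WM=19
i=18 t=21 v=2: → [19,25); WM=19
i=19 t=22 v=2: → [19,25); WM=19
i=20 t=23 v=8: → [19,26); WM=19
i=21 t=22 v=8: → [19,26); WM=20
i=22 t=24 v=9: → [19,27); WM=20

[2,9)=6 [9,15)=5 [15,19)=4 [19,27)=8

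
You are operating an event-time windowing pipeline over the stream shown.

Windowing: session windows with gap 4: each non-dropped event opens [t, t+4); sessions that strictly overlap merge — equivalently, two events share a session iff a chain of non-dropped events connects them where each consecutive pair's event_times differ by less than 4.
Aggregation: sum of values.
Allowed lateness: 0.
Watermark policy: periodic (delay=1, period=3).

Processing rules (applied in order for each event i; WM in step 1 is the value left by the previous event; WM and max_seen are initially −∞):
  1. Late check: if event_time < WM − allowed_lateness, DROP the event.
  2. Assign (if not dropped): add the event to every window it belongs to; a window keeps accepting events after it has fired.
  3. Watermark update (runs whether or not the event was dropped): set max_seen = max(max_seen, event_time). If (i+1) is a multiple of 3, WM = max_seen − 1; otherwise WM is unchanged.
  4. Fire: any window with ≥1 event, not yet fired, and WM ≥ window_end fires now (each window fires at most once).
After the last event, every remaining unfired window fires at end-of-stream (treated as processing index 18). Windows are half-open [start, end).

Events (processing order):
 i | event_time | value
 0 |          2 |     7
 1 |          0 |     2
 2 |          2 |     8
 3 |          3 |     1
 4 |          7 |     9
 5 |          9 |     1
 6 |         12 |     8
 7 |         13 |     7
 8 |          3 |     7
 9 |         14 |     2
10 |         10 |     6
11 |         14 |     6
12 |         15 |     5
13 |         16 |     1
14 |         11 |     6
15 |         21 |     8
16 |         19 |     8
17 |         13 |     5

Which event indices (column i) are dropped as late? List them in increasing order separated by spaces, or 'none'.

i=0 t=2 v=7: → [2,6); WM=−∞
i=1 t=0 v=2: → [0,6); WM=−∞
i=2 t=2 v=8: → [0,6); WM=1
i=3 t=3 v=1: → [0,7); WM=1
i=4 t=7 v=9: → [7,11); WM=1
i=5 t=9 v=1: → [7,13); WM=8
i=6 t=12 v=8: → [7,16); WM=8
i=7 t=13 v=7: → [7,17); WM=8
i=8 t=3 v=7: DROP (t<8-0); WM=12
i=9 t=14 v=2: → [7,18); WM=12
i=10 t=10 v=6: DROP (t<12-0); WM=12
i=11 t=14 v=6: → [7,18); WM=13
i=12 t=15 v=5: → [7,19); WM=13
i=13 t=16 v=1: → [7,20); WM=13
i=14 t=11 v=6: DROP (t<13-0); WM=15
i=15 t=21 v=8: → [21,25); WM=15
i=16 t=19 v=8: → [7,25); WM=15
i=17 t=13 v=5: DROP (t<15-0); WM=20

8 10 14 17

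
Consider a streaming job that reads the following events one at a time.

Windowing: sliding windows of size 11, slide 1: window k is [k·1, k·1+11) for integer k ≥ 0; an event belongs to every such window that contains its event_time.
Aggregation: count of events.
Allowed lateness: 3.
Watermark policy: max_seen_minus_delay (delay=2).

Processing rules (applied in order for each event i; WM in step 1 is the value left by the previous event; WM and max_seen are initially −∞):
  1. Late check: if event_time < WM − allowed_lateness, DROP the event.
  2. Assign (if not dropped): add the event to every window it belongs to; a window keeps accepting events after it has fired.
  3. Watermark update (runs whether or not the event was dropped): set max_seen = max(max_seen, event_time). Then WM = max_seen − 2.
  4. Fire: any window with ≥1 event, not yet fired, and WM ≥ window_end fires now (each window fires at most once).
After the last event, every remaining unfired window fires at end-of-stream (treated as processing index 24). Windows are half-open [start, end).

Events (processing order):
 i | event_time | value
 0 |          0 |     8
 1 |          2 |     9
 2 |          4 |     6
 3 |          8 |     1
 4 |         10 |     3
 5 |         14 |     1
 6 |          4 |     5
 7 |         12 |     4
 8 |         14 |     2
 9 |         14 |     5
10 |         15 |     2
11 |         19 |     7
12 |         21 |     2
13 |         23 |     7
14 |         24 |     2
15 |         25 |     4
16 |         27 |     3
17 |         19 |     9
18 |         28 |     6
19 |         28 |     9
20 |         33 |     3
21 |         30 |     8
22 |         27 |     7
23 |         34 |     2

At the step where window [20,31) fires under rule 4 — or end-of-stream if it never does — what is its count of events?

7

i=0 t=0 v=8: → [0,11); WM=-2
i=1 t=2 v=9: → [2,13),[1,12),[0,11); WM=0
i=2 t=4 v=6: → [4,15),[3,14),[2,13),[1,12),[0,11); WM=2
i=3 t=8 v=1: → [8,19),[7,18),[6,17),[5,16),[4,15),[3,14),[2,13),[1,12),[0,11); WM=6
i=4 t=10 v=3: → [10,21),[9,20),[8,19),[7,18),[6,17),[5,16),[4,15),[3,14),[2,13),[1,12),[0,11); WM=8
i=5 t=14 v=1: → [14,25),[13,24),[12,23),[11,22),[10,21),[9,20),[8,19),[7,18),[6,17),[5,16),[4,15); WM=12; [0,11) fires=5 [1,12) fires=4
i=6 t=4 v=5: DROP (t<12-3); WM=12
i=7 t=12 v=4: → [12,23),[11,22),[10,21),[9,20),[8,19),[7,18),[6,17),[5,16),[4,15),[3,14),[2,13); WM=12
i=8 t=14 v=2: → [14,25),[13,24),[12,23),[11,22),[10,21),[9,20),[8,19),[7,18),[6,17),[5,16),[4,15); WM=12
i=9 t=14 v=5: → [14,25),[13,24),[12,23),[11,22),[10,21),[9,20),[8,19),[7,18),[6,17),[5,16),[4,15); WM=12
i=10 t=15 v=2: → [15,26),[14,25),[13,24),[12,23),[11,22),[10,21),[9,20),[8,19),[7,18),[6,17),[5,16); WM=13; [2,13) fires=5
i=11 t=19 v=7: → [19,30),[18,29),[17,28),[16,27),[15,26),[14,25),[13,24),[12,23),[11,22),[10,21),[9,20); WM=17; [3,14) fires=4 [4,15) fires=7 [5,16) fires=7 [6,17) fires=7
i=12 t=21 v=2: → [21,32),[20,31),[19,30),[18,29),[17,28),[16,27),[15,26),[14,25),[13,24),[12,23),[11,22); WM=19; [7,18) fires=7 [8,19) fires=7
i=13 t=23 v=7: → [23,34),[22,33),[21,32),[20,31),[19,30),[18,29),[17,28),[16,27),[15,26),[14,25),[13,24); WM=21; [9,20) fires=7 [10,21) fires=7
i=14 t=24 v=2: → [24,35),[23,34),[22,33),[21,32),[20,31),[19,30),[18,29),[17,28),[16,27),[15,26),[14,25); WM=22; [11,22) fires=7
i=15 t=25 v=4: → [25,36),[24,35),[23,34),[22,33),[21,32),[20,31),[19,30),[18,29),[17,28),[16,27),[15,26); WM=23; [12,23) fires=7
i=16 t=27 v=3: → [27,38),[26,37),[25,36),[24,35),[23,34),[22,33),[21,32),[20,31),[19,30),[18,29),[17,28); WM=25; [13,24) fires=7 [14,25) fires=8
i=17 t=19 v=9: DROP (t<25-3); WM=25
i=18 t=28 v=6: → [28,39),[27,38),[26,37),[25,36),[24,35),[23,34),[22,33),[21,32),[20,31),[19,30),[18,29); WM=26; [15,26) fires=6
i=19 t=28 v=9: → [28,39),[27,38),[26,37),[25,36),[24,35),[23,34),[22,33),[21,32),[20,31),[19,30),[18,29); WM=26
i=20 t=33 v=3: → [33,44),[32,43),[31,42),[30,41),[29,40),[28,39),[27,38),[26,37),[25,36),[24,35),[23,34); WM=31; [16,27) fires=5 [17,28) fires=6 [18,29) fires=8 [19,30) fires=8 [20,31) fires=7
i=21 t=30 v=8: → [30,41),[29,40),[28,39),[27,38),[26,37),[25,36),[24,35),[23,34),[22,33),[21,32),[20,31); WM=31
i=22 t=27 v=7: DROP (t<31-3); WM=31
i=23 t=34 v=2: → [34,45),[33,44),[32,43),[31,42),[30,41),[29,40),[28,39),[27,38),[26,37),[25,36),[24,35); WM=32; [21,32) fires=8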